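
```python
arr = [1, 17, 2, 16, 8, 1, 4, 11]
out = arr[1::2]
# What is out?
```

arr has length 8. The slice arr[1::2] selects indices [1, 3, 5, 7] (1->17, 3->16, 5->1, 7->11), giving [17, 16, 1, 11].

[17, 16, 1, 11]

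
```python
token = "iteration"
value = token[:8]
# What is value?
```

token has length 9. The slice token[:8] selects indices [0, 1, 2, 3, 4, 5, 6, 7] (0->'i', 1->'t', 2->'e', 3->'r', 4->'a', 5->'t', 6->'i', 7->'o'), giving 'iteratio'.

'iteratio'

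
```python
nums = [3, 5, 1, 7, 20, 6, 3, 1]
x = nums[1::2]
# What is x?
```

nums has length 8. The slice nums[1::2] selects indices [1, 3, 5, 7] (1->5, 3->7, 5->6, 7->1), giving [5, 7, 6, 1].

[5, 7, 6, 1]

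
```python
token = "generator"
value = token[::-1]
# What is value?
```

token has length 9. The slice token[::-1] selects indices [8, 7, 6, 5, 4, 3, 2, 1, 0] (8->'r', 7->'o', 6->'t', 5->'a', 4->'r', 3->'e', 2->'n', 1->'e', 0->'g'), giving 'rotareneg'.

'rotareneg'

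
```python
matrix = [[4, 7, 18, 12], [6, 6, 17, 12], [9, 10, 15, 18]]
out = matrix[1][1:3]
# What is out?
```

matrix[1] = [6, 6, 17, 12]. matrix[1] has length 4. The slice matrix[1][1:3] selects indices [1, 2] (1->6, 2->17), giving [6, 17].

[6, 17]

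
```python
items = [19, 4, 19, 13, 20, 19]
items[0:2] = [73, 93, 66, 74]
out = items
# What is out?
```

items starts as [19, 4, 19, 13, 20, 19] (length 6). The slice items[0:2] covers indices [0, 1] with values [19, 4]. Replacing that slice with [73, 93, 66, 74] (different length) produces [73, 93, 66, 74, 19, 13, 20, 19].

[73, 93, 66, 74, 19, 13, 20, 19]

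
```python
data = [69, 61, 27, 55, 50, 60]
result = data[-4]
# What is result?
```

data has length 6. Negative index -4 maps to positive index 6 + (-4) = 2. data[2] = 27.

27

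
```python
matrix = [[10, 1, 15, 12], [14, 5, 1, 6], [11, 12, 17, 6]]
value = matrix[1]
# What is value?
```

matrix has 3 rows. Row 1 is [14, 5, 1, 6].

[14, 5, 1, 6]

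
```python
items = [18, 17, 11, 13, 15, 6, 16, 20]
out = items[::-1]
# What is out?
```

items has length 8. The slice items[::-1] selects indices [7, 6, 5, 4, 3, 2, 1, 0] (7->20, 6->16, 5->6, 4->15, 3->13, 2->11, 1->17, 0->18), giving [20, 16, 6, 15, 13, 11, 17, 18].

[20, 16, 6, 15, 13, 11, 17, 18]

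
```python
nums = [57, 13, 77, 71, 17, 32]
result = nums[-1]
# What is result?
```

nums has length 6. Negative index -1 maps to positive index 6 + (-1) = 5. nums[5] = 32.

32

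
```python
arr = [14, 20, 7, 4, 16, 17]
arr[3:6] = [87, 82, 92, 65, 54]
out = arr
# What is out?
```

arr starts as [14, 20, 7, 4, 16, 17] (length 6). The slice arr[3:6] covers indices [3, 4, 5] with values [4, 16, 17]. Replacing that slice with [87, 82, 92, 65, 54] (different length) produces [14, 20, 7, 87, 82, 92, 65, 54].

[14, 20, 7, 87, 82, 92, 65, 54]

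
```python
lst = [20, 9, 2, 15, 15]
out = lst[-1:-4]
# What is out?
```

lst has length 5. The slice lst[-1:-4] resolves to an empty index range, so the result is [].

[]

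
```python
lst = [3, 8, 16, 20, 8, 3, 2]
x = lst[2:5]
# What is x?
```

lst has length 7. The slice lst[2:5] selects indices [2, 3, 4] (2->16, 3->20, 4->8), giving [16, 20, 8].

[16, 20, 8]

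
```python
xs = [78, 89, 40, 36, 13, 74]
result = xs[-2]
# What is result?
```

xs has length 6. Negative index -2 maps to positive index 6 + (-2) = 4. xs[4] = 13.

13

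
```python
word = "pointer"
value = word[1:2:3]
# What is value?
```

word has length 7. The slice word[1:2:3] selects indices [1] (1->'o'), giving 'o'.

'o'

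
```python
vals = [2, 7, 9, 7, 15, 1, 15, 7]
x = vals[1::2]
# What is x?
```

vals has length 8. The slice vals[1::2] selects indices [1, 3, 5, 7] (1->7, 3->7, 5->1, 7->7), giving [7, 7, 1, 7].

[7, 7, 1, 7]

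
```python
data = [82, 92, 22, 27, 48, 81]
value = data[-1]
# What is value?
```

data has length 6. Negative index -1 maps to positive index 6 + (-1) = 5. data[5] = 81.

81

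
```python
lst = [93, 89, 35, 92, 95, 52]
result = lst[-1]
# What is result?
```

lst has length 6. Negative index -1 maps to positive index 6 + (-1) = 5. lst[5] = 52.

52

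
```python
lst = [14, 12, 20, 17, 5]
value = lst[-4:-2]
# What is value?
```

lst has length 5. The slice lst[-4:-2] selects indices [1, 2] (1->12, 2->20), giving [12, 20].

[12, 20]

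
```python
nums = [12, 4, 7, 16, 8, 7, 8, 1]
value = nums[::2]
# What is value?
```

nums has length 8. The slice nums[::2] selects indices [0, 2, 4, 6] (0->12, 2->7, 4->8, 6->8), giving [12, 7, 8, 8].

[12, 7, 8, 8]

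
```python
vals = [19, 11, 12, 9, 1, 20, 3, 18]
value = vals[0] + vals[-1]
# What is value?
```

vals has length 8. vals[0] = 19.
vals has length 8. Negative index -1 maps to positive index 8 + (-1) = 7. vals[7] = 18.
Sum: 19 + 18 = 37.

37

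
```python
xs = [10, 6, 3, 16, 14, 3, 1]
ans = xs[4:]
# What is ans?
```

xs has length 7. The slice xs[4:] selects indices [4, 5, 6] (4->14, 5->3, 6->1), giving [14, 3, 1].

[14, 3, 1]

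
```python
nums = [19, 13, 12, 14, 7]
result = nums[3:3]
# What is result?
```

nums has length 5. The slice nums[3:3] resolves to an empty index range, so the result is [].

[]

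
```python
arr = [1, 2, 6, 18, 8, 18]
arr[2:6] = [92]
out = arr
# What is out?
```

arr starts as [1, 2, 6, 18, 8, 18] (length 6). The slice arr[2:6] covers indices [2, 3, 4, 5] with values [6, 18, 8, 18]. Replacing that slice with [92] (different length) produces [1, 2, 92].

[1, 2, 92]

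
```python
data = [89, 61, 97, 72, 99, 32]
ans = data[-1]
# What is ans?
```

data has length 6. Negative index -1 maps to positive index 6 + (-1) = 5. data[5] = 32.

32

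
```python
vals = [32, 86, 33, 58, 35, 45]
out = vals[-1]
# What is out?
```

vals has length 6. Negative index -1 maps to positive index 6 + (-1) = 5. vals[5] = 45.

45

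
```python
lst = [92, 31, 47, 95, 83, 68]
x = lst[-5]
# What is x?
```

lst has length 6. Negative index -5 maps to positive index 6 + (-5) = 1. lst[1] = 31.

31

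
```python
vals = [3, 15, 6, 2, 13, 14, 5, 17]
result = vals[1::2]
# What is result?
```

vals has length 8. The slice vals[1::2] selects indices [1, 3, 5, 7] (1->15, 3->2, 5->14, 7->17), giving [15, 2, 14, 17].

[15, 2, 14, 17]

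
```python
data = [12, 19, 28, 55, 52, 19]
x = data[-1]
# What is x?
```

data has length 6. Negative index -1 maps to positive index 6 + (-1) = 5. data[5] = 19.

19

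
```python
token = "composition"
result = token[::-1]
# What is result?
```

token has length 11. The slice token[::-1] selects indices [10, 9, 8, 7, 6, 5, 4, 3, 2, 1, 0] (10->'n', 9->'o', 8->'i', 7->'t', 6->'i', 5->'s', 4->'o', 3->'p', 2->'m', 1->'o', 0->'c'), giving 'noitisopmoc'.

'noitisopmoc'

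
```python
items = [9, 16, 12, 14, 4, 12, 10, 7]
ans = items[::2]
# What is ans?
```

items has length 8. The slice items[::2] selects indices [0, 2, 4, 6] (0->9, 2->12, 4->4, 6->10), giving [9, 12, 4, 10].

[9, 12, 4, 10]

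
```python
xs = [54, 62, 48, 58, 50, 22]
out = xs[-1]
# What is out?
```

xs has length 6. Negative index -1 maps to positive index 6 + (-1) = 5. xs[5] = 22.

22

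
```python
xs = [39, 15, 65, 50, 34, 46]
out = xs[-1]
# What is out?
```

xs has length 6. Negative index -1 maps to positive index 6 + (-1) = 5. xs[5] = 46.

46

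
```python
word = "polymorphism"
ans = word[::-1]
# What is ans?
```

word has length 12. The slice word[::-1] selects indices [11, 10, 9, 8, 7, 6, 5, 4, 3, 2, 1, 0] (11->'m', 10->'s', 9->'i', 8->'h', 7->'p', 6->'r', 5->'o', 4->'m', 3->'y', 2->'l', 1->'o', 0->'p'), giving 'msihpromylop'.

'msihpromylop'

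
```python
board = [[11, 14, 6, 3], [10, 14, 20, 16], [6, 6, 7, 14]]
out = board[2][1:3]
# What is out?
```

board[2] = [6, 6, 7, 14]. board[2] has length 4. The slice board[2][1:3] selects indices [1, 2] (1->6, 2->7), giving [6, 7].

[6, 7]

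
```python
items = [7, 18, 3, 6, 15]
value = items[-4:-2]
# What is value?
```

items has length 5. The slice items[-4:-2] selects indices [1, 2] (1->18, 2->3), giving [18, 3].

[18, 3]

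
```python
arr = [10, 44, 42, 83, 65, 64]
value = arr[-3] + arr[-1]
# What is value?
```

arr has length 6. Negative index -3 maps to positive index 6 + (-3) = 3. arr[3] = 83.
arr has length 6. Negative index -1 maps to positive index 6 + (-1) = 5. arr[5] = 64.
Sum: 83 + 64 = 147.

147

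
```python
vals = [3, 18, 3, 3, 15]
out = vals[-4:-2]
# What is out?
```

vals has length 5. The slice vals[-4:-2] selects indices [1, 2] (1->18, 2->3), giving [18, 3].

[18, 3]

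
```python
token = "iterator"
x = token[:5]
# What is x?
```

token has length 8. The slice token[:5] selects indices [0, 1, 2, 3, 4] (0->'i', 1->'t', 2->'e', 3->'r', 4->'a'), giving 'itera'.

'itera'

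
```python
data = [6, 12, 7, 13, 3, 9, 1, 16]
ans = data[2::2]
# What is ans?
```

data has length 8. The slice data[2::2] selects indices [2, 4, 6] (2->7, 4->3, 6->1), giving [7, 3, 1].

[7, 3, 1]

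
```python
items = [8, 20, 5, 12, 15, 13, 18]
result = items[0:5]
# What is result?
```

items has length 7. The slice items[0:5] selects indices [0, 1, 2, 3, 4] (0->8, 1->20, 2->5, 3->12, 4->15), giving [8, 20, 5, 12, 15].

[8, 20, 5, 12, 15]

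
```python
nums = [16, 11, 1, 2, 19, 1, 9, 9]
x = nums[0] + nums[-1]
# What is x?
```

nums has length 8. nums[0] = 16.
nums has length 8. Negative index -1 maps to positive index 8 + (-1) = 7. nums[7] = 9.
Sum: 16 + 9 = 25.

25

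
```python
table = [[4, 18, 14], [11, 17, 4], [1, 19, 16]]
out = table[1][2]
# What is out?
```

table[1] = [11, 17, 4]. Taking column 2 of that row yields 4.

4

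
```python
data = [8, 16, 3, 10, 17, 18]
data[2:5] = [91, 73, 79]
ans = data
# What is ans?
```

data starts as [8, 16, 3, 10, 17, 18] (length 6). The slice data[2:5] covers indices [2, 3, 4] with values [3, 10, 17]. Replacing that slice with [91, 73, 79] (same length) produces [8, 16, 91, 73, 79, 18].

[8, 16, 91, 73, 79, 18]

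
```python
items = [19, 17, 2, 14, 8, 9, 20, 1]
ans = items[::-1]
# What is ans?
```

items has length 8. The slice items[::-1] selects indices [7, 6, 5, 4, 3, 2, 1, 0] (7->1, 6->20, 5->9, 4->8, 3->14, 2->2, 1->17, 0->19), giving [1, 20, 9, 8, 14, 2, 17, 19].

[1, 20, 9, 8, 14, 2, 17, 19]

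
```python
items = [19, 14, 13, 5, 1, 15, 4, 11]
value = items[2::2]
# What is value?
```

items has length 8. The slice items[2::2] selects indices [2, 4, 6] (2->13, 4->1, 6->4), giving [13, 1, 4].

[13, 1, 4]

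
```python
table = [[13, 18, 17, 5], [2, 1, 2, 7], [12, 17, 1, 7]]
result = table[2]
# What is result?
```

table has 3 rows. Row 2 is [12, 17, 1, 7].

[12, 17, 1, 7]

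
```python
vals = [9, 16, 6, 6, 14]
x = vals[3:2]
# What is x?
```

vals has length 5. The slice vals[3:2] resolves to an empty index range, so the result is [].

[]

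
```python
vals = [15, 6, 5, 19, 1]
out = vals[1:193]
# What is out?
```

vals has length 5. The slice vals[1:193] selects indices [1, 2, 3, 4] (1->6, 2->5, 3->19, 4->1), giving [6, 5, 19, 1].

[6, 5, 19, 1]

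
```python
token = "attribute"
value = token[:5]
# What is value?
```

token has length 9. The slice token[:5] selects indices [0, 1, 2, 3, 4] (0->'a', 1->'t', 2->'t', 3->'r', 4->'i'), giving 'attri'.

'attri'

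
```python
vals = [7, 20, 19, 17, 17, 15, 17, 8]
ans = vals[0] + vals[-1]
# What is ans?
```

vals has length 8. vals[0] = 7.
vals has length 8. Negative index -1 maps to positive index 8 + (-1) = 7. vals[7] = 8.
Sum: 7 + 8 = 15.

15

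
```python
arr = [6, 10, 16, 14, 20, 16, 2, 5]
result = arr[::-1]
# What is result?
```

arr has length 8. The slice arr[::-1] selects indices [7, 6, 5, 4, 3, 2, 1, 0] (7->5, 6->2, 5->16, 4->20, 3->14, 2->16, 1->10, 0->6), giving [5, 2, 16, 20, 14, 16, 10, 6].

[5, 2, 16, 20, 14, 16, 10, 6]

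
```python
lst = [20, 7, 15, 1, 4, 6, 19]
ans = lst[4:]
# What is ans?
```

lst has length 7. The slice lst[4:] selects indices [4, 5, 6] (4->4, 5->6, 6->19), giving [4, 6, 19].

[4, 6, 19]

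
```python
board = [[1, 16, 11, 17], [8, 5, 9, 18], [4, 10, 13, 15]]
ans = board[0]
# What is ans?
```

board has 3 rows. Row 0 is [1, 16, 11, 17].

[1, 16, 11, 17]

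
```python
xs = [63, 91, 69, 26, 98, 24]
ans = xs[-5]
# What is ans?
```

xs has length 6. Negative index -5 maps to positive index 6 + (-5) = 1. xs[1] = 91.

91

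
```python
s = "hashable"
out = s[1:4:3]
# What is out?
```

s has length 8. The slice s[1:4:3] selects indices [1] (1->'a'), giving 'a'.

'a'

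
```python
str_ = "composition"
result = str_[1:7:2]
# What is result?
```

str_ has length 11. The slice str_[1:7:2] selects indices [1, 3, 5] (1->'o', 3->'p', 5->'s'), giving 'ops'.

'ops'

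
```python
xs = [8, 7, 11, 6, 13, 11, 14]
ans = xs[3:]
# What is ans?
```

xs has length 7. The slice xs[3:] selects indices [3, 4, 5, 6] (3->6, 4->13, 5->11, 6->14), giving [6, 13, 11, 14].

[6, 13, 11, 14]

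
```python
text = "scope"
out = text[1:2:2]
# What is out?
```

text has length 5. The slice text[1:2:2] selects indices [1] (1->'c'), giving 'c'.

'c'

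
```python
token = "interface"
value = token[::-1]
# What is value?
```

token has length 9. The slice token[::-1] selects indices [8, 7, 6, 5, 4, 3, 2, 1, 0] (8->'e', 7->'c', 6->'a', 5->'f', 4->'r', 3->'e', 2->'t', 1->'n', 0->'i'), giving 'ecafretni'.

'ecafretni'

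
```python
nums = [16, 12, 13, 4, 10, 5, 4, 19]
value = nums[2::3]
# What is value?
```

nums has length 8. The slice nums[2::3] selects indices [2, 5] (2->13, 5->5), giving [13, 5].

[13, 5]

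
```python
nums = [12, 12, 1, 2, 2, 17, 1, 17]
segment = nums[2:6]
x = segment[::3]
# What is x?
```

nums has length 8. The slice nums[2:6] selects indices [2, 3, 4, 5] (2->1, 3->2, 4->2, 5->17), giving [1, 2, 2, 17]. So segment = [1, 2, 2, 17]. segment has length 4. The slice segment[::3] selects indices [0, 3] (0->1, 3->17), giving [1, 17].

[1, 17]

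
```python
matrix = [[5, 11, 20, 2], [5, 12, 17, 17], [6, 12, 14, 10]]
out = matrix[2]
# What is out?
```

matrix has 3 rows. Row 2 is [6, 12, 14, 10].

[6, 12, 14, 10]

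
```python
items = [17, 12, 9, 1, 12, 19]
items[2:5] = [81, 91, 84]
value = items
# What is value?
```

items starts as [17, 12, 9, 1, 12, 19] (length 6). The slice items[2:5] covers indices [2, 3, 4] with values [9, 1, 12]. Replacing that slice with [81, 91, 84] (same length) produces [17, 12, 81, 91, 84, 19].

[17, 12, 81, 91, 84, 19]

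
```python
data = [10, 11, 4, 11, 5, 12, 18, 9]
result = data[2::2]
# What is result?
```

data has length 8. The slice data[2::2] selects indices [2, 4, 6] (2->4, 4->5, 6->18), giving [4, 5, 18].

[4, 5, 18]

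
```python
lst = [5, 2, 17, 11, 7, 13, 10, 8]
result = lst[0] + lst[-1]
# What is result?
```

lst has length 8. lst[0] = 5.
lst has length 8. Negative index -1 maps to positive index 8 + (-1) = 7. lst[7] = 8.
Sum: 5 + 8 = 13.

13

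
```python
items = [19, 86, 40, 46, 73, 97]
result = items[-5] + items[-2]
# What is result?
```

items has length 6. Negative index -5 maps to positive index 6 + (-5) = 1. items[1] = 86.
items has length 6. Negative index -2 maps to positive index 6 + (-2) = 4. items[4] = 73.
Sum: 86 + 73 = 159.

159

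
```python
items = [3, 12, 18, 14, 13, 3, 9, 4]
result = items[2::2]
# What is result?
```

items has length 8. The slice items[2::2] selects indices [2, 4, 6] (2->18, 4->13, 6->9), giving [18, 13, 9].

[18, 13, 9]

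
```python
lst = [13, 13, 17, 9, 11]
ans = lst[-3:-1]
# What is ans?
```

lst has length 5. The slice lst[-3:-1] selects indices [2, 3] (2->17, 3->9), giving [17, 9].

[17, 9]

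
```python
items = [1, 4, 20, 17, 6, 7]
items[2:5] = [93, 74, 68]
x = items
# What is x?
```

items starts as [1, 4, 20, 17, 6, 7] (length 6). The slice items[2:5] covers indices [2, 3, 4] with values [20, 17, 6]. Replacing that slice with [93, 74, 68] (same length) produces [1, 4, 93, 74, 68, 7].

[1, 4, 93, 74, 68, 7]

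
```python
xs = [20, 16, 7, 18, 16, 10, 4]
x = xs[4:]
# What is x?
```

xs has length 7. The slice xs[4:] selects indices [4, 5, 6] (4->16, 5->10, 6->4), giving [16, 10, 4].

[16, 10, 4]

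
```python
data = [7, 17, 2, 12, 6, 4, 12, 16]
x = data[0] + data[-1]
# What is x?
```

data has length 8. data[0] = 7.
data has length 8. Negative index -1 maps to positive index 8 + (-1) = 7. data[7] = 16.
Sum: 7 + 16 = 23.

23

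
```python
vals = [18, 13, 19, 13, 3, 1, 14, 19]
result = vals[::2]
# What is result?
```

vals has length 8. The slice vals[::2] selects indices [0, 2, 4, 6] (0->18, 2->19, 4->3, 6->14), giving [18, 19, 3, 14].

[18, 19, 3, 14]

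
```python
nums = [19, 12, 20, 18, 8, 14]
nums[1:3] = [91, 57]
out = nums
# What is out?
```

nums starts as [19, 12, 20, 18, 8, 14] (length 6). The slice nums[1:3] covers indices [1, 2] with values [12, 20]. Replacing that slice with [91, 57] (same length) produces [19, 91, 57, 18, 8, 14].

[19, 91, 57, 18, 8, 14]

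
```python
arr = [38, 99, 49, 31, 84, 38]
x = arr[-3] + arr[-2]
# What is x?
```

arr has length 6. Negative index -3 maps to positive index 6 + (-3) = 3. arr[3] = 31.
arr has length 6. Negative index -2 maps to positive index 6 + (-2) = 4. arr[4] = 84.
Sum: 31 + 84 = 115.

115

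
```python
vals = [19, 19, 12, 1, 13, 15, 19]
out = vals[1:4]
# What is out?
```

vals has length 7. The slice vals[1:4] selects indices [1, 2, 3] (1->19, 2->12, 3->1), giving [19, 12, 1].

[19, 12, 1]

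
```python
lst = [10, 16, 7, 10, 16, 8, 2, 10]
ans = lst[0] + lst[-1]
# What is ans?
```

lst has length 8. lst[0] = 10.
lst has length 8. Negative index -1 maps to positive index 8 + (-1) = 7. lst[7] = 10.
Sum: 10 + 10 = 20.

20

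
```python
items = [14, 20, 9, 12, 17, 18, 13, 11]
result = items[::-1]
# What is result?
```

items has length 8. The slice items[::-1] selects indices [7, 6, 5, 4, 3, 2, 1, 0] (7->11, 6->13, 5->18, 4->17, 3->12, 2->9, 1->20, 0->14), giving [11, 13, 18, 17, 12, 9, 20, 14].

[11, 13, 18, 17, 12, 9, 20, 14]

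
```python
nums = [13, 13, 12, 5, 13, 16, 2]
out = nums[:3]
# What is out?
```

nums has length 7. The slice nums[:3] selects indices [0, 1, 2] (0->13, 1->13, 2->12), giving [13, 13, 12].

[13, 13, 12]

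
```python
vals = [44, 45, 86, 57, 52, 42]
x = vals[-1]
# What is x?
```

vals has length 6. Negative index -1 maps to positive index 6 + (-1) = 5. vals[5] = 42.

42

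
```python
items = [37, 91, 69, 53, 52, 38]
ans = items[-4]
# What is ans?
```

items has length 6. Negative index -4 maps to positive index 6 + (-4) = 2. items[2] = 69.

69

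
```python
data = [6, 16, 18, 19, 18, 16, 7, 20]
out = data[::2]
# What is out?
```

data has length 8. The slice data[::2] selects indices [0, 2, 4, 6] (0->6, 2->18, 4->18, 6->7), giving [6, 18, 18, 7].

[6, 18, 18, 7]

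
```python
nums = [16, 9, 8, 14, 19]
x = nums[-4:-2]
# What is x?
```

nums has length 5. The slice nums[-4:-2] selects indices [1, 2] (1->9, 2->8), giving [9, 8].

[9, 8]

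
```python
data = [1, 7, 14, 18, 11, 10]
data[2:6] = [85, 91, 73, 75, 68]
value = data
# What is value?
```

data starts as [1, 7, 14, 18, 11, 10] (length 6). The slice data[2:6] covers indices [2, 3, 4, 5] with values [14, 18, 11, 10]. Replacing that slice with [85, 91, 73, 75, 68] (different length) produces [1, 7, 85, 91, 73, 75, 68].

[1, 7, 85, 91, 73, 75, 68]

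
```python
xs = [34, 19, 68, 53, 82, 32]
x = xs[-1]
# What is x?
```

xs has length 6. Negative index -1 maps to positive index 6 + (-1) = 5. xs[5] = 32.

32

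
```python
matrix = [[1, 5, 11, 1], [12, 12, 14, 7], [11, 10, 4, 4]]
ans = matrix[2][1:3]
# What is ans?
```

matrix[2] = [11, 10, 4, 4]. matrix[2] has length 4. The slice matrix[2][1:3] selects indices [1, 2] (1->10, 2->4), giving [10, 4].

[10, 4]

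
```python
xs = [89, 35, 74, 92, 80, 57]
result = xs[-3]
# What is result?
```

xs has length 6. Negative index -3 maps to positive index 6 + (-3) = 3. xs[3] = 92.

92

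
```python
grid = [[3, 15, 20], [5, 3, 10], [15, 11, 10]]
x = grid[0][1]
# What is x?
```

grid[0] = [3, 15, 20]. Taking column 1 of that row yields 15.

15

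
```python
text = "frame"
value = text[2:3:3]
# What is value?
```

text has length 5. The slice text[2:3:3] selects indices [2] (2->'a'), giving 'a'.

'a'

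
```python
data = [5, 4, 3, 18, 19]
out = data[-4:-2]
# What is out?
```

data has length 5. The slice data[-4:-2] selects indices [1, 2] (1->4, 2->3), giving [4, 3].

[4, 3]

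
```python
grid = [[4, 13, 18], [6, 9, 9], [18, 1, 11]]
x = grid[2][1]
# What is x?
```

grid[2] = [18, 1, 11]. Taking column 1 of that row yields 1.

1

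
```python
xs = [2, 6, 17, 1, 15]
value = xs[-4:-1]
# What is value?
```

xs has length 5. The slice xs[-4:-1] selects indices [1, 2, 3] (1->6, 2->17, 3->1), giving [6, 17, 1].

[6, 17, 1]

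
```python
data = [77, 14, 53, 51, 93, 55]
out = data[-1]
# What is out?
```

data has length 6. Negative index -1 maps to positive index 6 + (-1) = 5. data[5] = 55.

55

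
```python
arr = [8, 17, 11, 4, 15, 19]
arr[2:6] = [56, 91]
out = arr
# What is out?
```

arr starts as [8, 17, 11, 4, 15, 19] (length 6). The slice arr[2:6] covers indices [2, 3, 4, 5] with values [11, 4, 15, 19]. Replacing that slice with [56, 91] (different length) produces [8, 17, 56, 91].

[8, 17, 56, 91]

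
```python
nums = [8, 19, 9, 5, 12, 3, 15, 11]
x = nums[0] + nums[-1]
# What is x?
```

nums has length 8. nums[0] = 8.
nums has length 8. Negative index -1 maps to positive index 8 + (-1) = 7. nums[7] = 11.
Sum: 8 + 11 = 19.

19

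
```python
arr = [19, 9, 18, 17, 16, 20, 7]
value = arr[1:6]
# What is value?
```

arr has length 7. The slice arr[1:6] selects indices [1, 2, 3, 4, 5] (1->9, 2->18, 3->17, 4->16, 5->20), giving [9, 18, 17, 16, 20].

[9, 18, 17, 16, 20]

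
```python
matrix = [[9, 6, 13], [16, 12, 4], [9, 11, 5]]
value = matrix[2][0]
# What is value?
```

matrix[2] = [9, 11, 5]. Taking column 0 of that row yields 9.

9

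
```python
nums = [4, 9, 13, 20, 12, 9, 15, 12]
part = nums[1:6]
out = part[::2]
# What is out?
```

nums has length 8. The slice nums[1:6] selects indices [1, 2, 3, 4, 5] (1->9, 2->13, 3->20, 4->12, 5->9), giving [9, 13, 20, 12, 9]. So part = [9, 13, 20, 12, 9]. part has length 5. The slice part[::2] selects indices [0, 2, 4] (0->9, 2->20, 4->9), giving [9, 20, 9].

[9, 20, 9]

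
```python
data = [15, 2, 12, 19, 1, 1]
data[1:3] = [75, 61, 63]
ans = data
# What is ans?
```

data starts as [15, 2, 12, 19, 1, 1] (length 6). The slice data[1:3] covers indices [1, 2] with values [2, 12]. Replacing that slice with [75, 61, 63] (different length) produces [15, 75, 61, 63, 19, 1, 1].

[15, 75, 61, 63, 19, 1, 1]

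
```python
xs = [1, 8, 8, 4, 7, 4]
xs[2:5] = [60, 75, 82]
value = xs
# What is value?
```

xs starts as [1, 8, 8, 4, 7, 4] (length 6). The slice xs[2:5] covers indices [2, 3, 4] with values [8, 4, 7]. Replacing that slice with [60, 75, 82] (same length) produces [1, 8, 60, 75, 82, 4].

[1, 8, 60, 75, 82, 4]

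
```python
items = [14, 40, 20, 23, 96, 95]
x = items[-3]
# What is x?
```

items has length 6. Negative index -3 maps to positive index 6 + (-3) = 3. items[3] = 23.

23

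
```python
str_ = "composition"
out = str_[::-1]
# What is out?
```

str_ has length 11. The slice str_[::-1] selects indices [10, 9, 8, 7, 6, 5, 4, 3, 2, 1, 0] (10->'n', 9->'o', 8->'i', 7->'t', 6->'i', 5->'s', 4->'o', 3->'p', 2->'m', 1->'o', 0->'c'), giving 'noitisopmoc'.

'noitisopmoc'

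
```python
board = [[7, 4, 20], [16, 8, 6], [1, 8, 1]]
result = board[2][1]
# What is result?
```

board[2] = [1, 8, 1]. Taking column 1 of that row yields 8.

8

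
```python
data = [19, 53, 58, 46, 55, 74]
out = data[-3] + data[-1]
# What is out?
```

data has length 6. Negative index -3 maps to positive index 6 + (-3) = 3. data[3] = 46.
data has length 6. Negative index -1 maps to positive index 6 + (-1) = 5. data[5] = 74.
Sum: 46 + 74 = 120.

120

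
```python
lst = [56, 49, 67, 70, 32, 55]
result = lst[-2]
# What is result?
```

lst has length 6. Negative index -2 maps to positive index 6 + (-2) = 4. lst[4] = 32.

32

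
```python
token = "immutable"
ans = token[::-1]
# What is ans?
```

token has length 9. The slice token[::-1] selects indices [8, 7, 6, 5, 4, 3, 2, 1, 0] (8->'e', 7->'l', 6->'b', 5->'a', 4->'t', 3->'u', 2->'m', 1->'m', 0->'i'), giving 'elbatummi'.

'elbatummi'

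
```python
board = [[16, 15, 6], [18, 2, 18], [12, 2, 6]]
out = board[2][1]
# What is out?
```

board[2] = [12, 2, 6]. Taking column 1 of that row yields 2.

2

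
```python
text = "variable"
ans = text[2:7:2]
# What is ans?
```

text has length 8. The slice text[2:7:2] selects indices [2, 4, 6] (2->'r', 4->'a', 6->'l'), giving 'ral'.

'ral'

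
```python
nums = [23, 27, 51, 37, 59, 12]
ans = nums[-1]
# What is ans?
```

nums has length 6. Negative index -1 maps to positive index 6 + (-1) = 5. nums[5] = 12.

12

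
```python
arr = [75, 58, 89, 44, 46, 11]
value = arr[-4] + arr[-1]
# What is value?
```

arr has length 6. Negative index -4 maps to positive index 6 + (-4) = 2. arr[2] = 89.
arr has length 6. Negative index -1 maps to positive index 6 + (-1) = 5. arr[5] = 11.
Sum: 89 + 11 = 100.

100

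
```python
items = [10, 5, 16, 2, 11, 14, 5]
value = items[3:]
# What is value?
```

items has length 7. The slice items[3:] selects indices [3, 4, 5, 6] (3->2, 4->11, 5->14, 6->5), giving [2, 11, 14, 5].

[2, 11, 14, 5]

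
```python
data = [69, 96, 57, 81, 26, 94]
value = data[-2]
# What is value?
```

data has length 6. Negative index -2 maps to positive index 6 + (-2) = 4. data[4] = 26.

26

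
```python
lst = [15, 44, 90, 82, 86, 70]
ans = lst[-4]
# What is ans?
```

lst has length 6. Negative index -4 maps to positive index 6 + (-4) = 2. lst[2] = 90.

90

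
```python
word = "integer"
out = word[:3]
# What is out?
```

word has length 7. The slice word[:3] selects indices [0, 1, 2] (0->'i', 1->'n', 2->'t'), giving 'int'.

'int'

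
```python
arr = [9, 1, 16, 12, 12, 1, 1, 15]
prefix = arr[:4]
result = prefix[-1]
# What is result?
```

arr has length 8. The slice arr[:4] selects indices [0, 1, 2, 3] (0->9, 1->1, 2->16, 3->12), giving [9, 1, 16, 12]. So prefix = [9, 1, 16, 12]. Then prefix[-1] = 12.

12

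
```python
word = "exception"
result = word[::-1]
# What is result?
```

word has length 9. The slice word[::-1] selects indices [8, 7, 6, 5, 4, 3, 2, 1, 0] (8->'n', 7->'o', 6->'i', 5->'t', 4->'p', 3->'e', 2->'c', 1->'x', 0->'e'), giving 'noitpecxe'.

'noitpecxe'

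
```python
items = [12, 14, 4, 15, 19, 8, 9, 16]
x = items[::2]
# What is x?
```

items has length 8. The slice items[::2] selects indices [0, 2, 4, 6] (0->12, 2->4, 4->19, 6->9), giving [12, 4, 19, 9].

[12, 4, 19, 9]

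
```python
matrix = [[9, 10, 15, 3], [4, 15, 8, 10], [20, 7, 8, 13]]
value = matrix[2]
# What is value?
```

matrix has 3 rows. Row 2 is [20, 7, 8, 13].

[20, 7, 8, 13]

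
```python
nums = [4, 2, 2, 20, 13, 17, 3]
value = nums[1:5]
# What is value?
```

nums has length 7. The slice nums[1:5] selects indices [1, 2, 3, 4] (1->2, 2->2, 3->20, 4->13), giving [2, 2, 20, 13].

[2, 2, 20, 13]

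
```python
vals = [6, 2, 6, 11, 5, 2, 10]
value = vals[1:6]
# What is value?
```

vals has length 7. The slice vals[1:6] selects indices [1, 2, 3, 4, 5] (1->2, 2->6, 3->11, 4->5, 5->2), giving [2, 6, 11, 5, 2].

[2, 6, 11, 5, 2]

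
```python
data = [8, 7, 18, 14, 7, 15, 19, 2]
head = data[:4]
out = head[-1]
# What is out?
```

data has length 8. The slice data[:4] selects indices [0, 1, 2, 3] (0->8, 1->7, 2->18, 3->14), giving [8, 7, 18, 14]. So head = [8, 7, 18, 14]. Then head[-1] = 14.

14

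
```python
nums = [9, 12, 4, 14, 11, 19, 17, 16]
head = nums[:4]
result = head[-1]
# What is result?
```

nums has length 8. The slice nums[:4] selects indices [0, 1, 2, 3] (0->9, 1->12, 2->4, 3->14), giving [9, 12, 4, 14]. So head = [9, 12, 4, 14]. Then head[-1] = 14.

14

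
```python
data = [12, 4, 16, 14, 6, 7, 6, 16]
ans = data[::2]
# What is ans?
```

data has length 8. The slice data[::2] selects indices [0, 2, 4, 6] (0->12, 2->16, 4->6, 6->6), giving [12, 16, 6, 6].

[12, 16, 6, 6]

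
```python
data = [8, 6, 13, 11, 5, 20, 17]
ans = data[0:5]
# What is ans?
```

data has length 7. The slice data[0:5] selects indices [0, 1, 2, 3, 4] (0->8, 1->6, 2->13, 3->11, 4->5), giving [8, 6, 13, 11, 5].

[8, 6, 13, 11, 5]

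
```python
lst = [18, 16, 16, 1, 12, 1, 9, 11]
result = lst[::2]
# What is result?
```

lst has length 8. The slice lst[::2] selects indices [0, 2, 4, 6] (0->18, 2->16, 4->12, 6->9), giving [18, 16, 12, 9].

[18, 16, 12, 9]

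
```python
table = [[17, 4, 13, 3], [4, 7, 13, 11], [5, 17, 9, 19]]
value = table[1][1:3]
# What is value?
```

table[1] = [4, 7, 13, 11]. table[1] has length 4. The slice table[1][1:3] selects indices [1, 2] (1->7, 2->13), giving [7, 13].

[7, 13]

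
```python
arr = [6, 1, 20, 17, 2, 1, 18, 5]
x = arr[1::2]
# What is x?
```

arr has length 8. The slice arr[1::2] selects indices [1, 3, 5, 7] (1->1, 3->17, 5->1, 7->5), giving [1, 17, 1, 5].

[1, 17, 1, 5]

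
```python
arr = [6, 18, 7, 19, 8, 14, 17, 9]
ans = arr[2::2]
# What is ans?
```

arr has length 8. The slice arr[2::2] selects indices [2, 4, 6] (2->7, 4->8, 6->17), giving [7, 8, 17].

[7, 8, 17]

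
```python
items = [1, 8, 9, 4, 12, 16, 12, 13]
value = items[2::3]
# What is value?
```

items has length 8. The slice items[2::3] selects indices [2, 5] (2->9, 5->16), giving [9, 16].

[9, 16]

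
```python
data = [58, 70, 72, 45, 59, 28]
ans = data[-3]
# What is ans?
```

data has length 6. Negative index -3 maps to positive index 6 + (-3) = 3. data[3] = 45.

45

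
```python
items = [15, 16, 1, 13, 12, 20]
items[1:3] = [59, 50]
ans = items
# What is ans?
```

items starts as [15, 16, 1, 13, 12, 20] (length 6). The slice items[1:3] covers indices [1, 2] with values [16, 1]. Replacing that slice with [59, 50] (same length) produces [15, 59, 50, 13, 12, 20].

[15, 59, 50, 13, 12, 20]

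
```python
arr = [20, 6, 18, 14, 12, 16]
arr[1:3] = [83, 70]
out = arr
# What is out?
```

arr starts as [20, 6, 18, 14, 12, 16] (length 6). The slice arr[1:3] covers indices [1, 2] with values [6, 18]. Replacing that slice with [83, 70] (same length) produces [20, 83, 70, 14, 12, 16].

[20, 83, 70, 14, 12, 16]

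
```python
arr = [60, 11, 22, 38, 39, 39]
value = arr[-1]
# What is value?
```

arr has length 6. Negative index -1 maps to positive index 6 + (-1) = 5. arr[5] = 39.

39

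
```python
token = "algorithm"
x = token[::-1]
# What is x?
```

token has length 9. The slice token[::-1] selects indices [8, 7, 6, 5, 4, 3, 2, 1, 0] (8->'m', 7->'h', 6->'t', 5->'i', 4->'r', 3->'o', 2->'g', 1->'l', 0->'a'), giving 'mhtirogla'.

'mhtirogla'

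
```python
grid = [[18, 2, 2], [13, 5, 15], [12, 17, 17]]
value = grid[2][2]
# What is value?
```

grid[2] = [12, 17, 17]. Taking column 2 of that row yields 17.

17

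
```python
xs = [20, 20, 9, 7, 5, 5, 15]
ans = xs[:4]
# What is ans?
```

xs has length 7. The slice xs[:4] selects indices [0, 1, 2, 3] (0->20, 1->20, 2->9, 3->7), giving [20, 20, 9, 7].

[20, 20, 9, 7]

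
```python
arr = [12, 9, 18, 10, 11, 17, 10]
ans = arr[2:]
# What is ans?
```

arr has length 7. The slice arr[2:] selects indices [2, 3, 4, 5, 6] (2->18, 3->10, 4->11, 5->17, 6->10), giving [18, 10, 11, 17, 10].

[18, 10, 11, 17, 10]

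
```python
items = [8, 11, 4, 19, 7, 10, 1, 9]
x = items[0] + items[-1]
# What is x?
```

items has length 8. items[0] = 8.
items has length 8. Negative index -1 maps to positive index 8 + (-1) = 7. items[7] = 9.
Sum: 8 + 9 = 17.

17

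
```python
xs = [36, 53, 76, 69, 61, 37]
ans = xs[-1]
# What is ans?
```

xs has length 6. Negative index -1 maps to positive index 6 + (-1) = 5. xs[5] = 37.

37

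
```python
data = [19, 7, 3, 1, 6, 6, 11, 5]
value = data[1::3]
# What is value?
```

data has length 8. The slice data[1::3] selects indices [1, 4, 7] (1->7, 4->6, 7->5), giving [7, 6, 5].

[7, 6, 5]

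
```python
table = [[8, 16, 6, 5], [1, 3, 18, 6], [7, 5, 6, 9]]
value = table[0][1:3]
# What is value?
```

table[0] = [8, 16, 6, 5]. table[0] has length 4. The slice table[0][1:3] selects indices [1, 2] (1->16, 2->6), giving [16, 6].

[16, 6]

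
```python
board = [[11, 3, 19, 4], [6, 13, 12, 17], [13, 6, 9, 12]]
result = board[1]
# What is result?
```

board has 3 rows. Row 1 is [6, 13, 12, 17].

[6, 13, 12, 17]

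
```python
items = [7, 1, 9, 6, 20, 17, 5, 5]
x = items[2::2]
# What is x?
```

items has length 8. The slice items[2::2] selects indices [2, 4, 6] (2->9, 4->20, 6->5), giving [9, 20, 5].

[9, 20, 5]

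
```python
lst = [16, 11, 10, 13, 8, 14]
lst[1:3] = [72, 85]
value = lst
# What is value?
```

lst starts as [16, 11, 10, 13, 8, 14] (length 6). The slice lst[1:3] covers indices [1, 2] with values [11, 10]. Replacing that slice with [72, 85] (same length) produces [16, 72, 85, 13, 8, 14].

[16, 72, 85, 13, 8, 14]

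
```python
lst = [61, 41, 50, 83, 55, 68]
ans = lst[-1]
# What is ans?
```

lst has length 6. Negative index -1 maps to positive index 6 + (-1) = 5. lst[5] = 68.

68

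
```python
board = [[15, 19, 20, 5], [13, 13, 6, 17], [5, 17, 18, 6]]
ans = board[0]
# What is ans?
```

board has 3 rows. Row 0 is [15, 19, 20, 5].

[15, 19, 20, 5]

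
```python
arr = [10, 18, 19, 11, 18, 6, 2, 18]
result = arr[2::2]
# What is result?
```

arr has length 8. The slice arr[2::2] selects indices [2, 4, 6] (2->19, 4->18, 6->2), giving [19, 18, 2].

[19, 18, 2]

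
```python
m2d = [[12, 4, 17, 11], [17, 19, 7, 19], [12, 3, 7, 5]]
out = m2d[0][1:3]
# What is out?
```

m2d[0] = [12, 4, 17, 11]. m2d[0] has length 4. The slice m2d[0][1:3] selects indices [1, 2] (1->4, 2->17), giving [4, 17].

[4, 17]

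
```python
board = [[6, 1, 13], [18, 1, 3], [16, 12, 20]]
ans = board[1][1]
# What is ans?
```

board[1] = [18, 1, 3]. Taking column 1 of that row yields 1.

1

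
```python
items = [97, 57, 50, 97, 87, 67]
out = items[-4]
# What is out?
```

items has length 6. Negative index -4 maps to positive index 6 + (-4) = 2. items[2] = 50.

50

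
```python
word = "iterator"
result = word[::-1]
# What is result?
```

word has length 8. The slice word[::-1] selects indices [7, 6, 5, 4, 3, 2, 1, 0] (7->'r', 6->'o', 5->'t', 4->'a', 3->'r', 2->'e', 1->'t', 0->'i'), giving 'rotareti'.

'rotareti'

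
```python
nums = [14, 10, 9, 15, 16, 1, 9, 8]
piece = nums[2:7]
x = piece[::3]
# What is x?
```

nums has length 8. The slice nums[2:7] selects indices [2, 3, 4, 5, 6] (2->9, 3->15, 4->16, 5->1, 6->9), giving [9, 15, 16, 1, 9]. So piece = [9, 15, 16, 1, 9]. piece has length 5. The slice piece[::3] selects indices [0, 3] (0->9, 3->1), giving [9, 1].

[9, 1]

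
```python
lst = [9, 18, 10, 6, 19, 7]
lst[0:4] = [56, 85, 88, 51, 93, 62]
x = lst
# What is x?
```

lst starts as [9, 18, 10, 6, 19, 7] (length 6). The slice lst[0:4] covers indices [0, 1, 2, 3] with values [9, 18, 10, 6]. Replacing that slice with [56, 85, 88, 51, 93, 62] (different length) produces [56, 85, 88, 51, 93, 62, 19, 7].

[56, 85, 88, 51, 93, 62, 19, 7]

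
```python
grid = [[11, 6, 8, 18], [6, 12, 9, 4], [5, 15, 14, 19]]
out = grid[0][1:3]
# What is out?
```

grid[0] = [11, 6, 8, 18]. grid[0] has length 4. The slice grid[0][1:3] selects indices [1, 2] (1->6, 2->8), giving [6, 8].

[6, 8]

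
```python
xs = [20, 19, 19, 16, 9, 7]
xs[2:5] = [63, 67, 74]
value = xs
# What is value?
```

xs starts as [20, 19, 19, 16, 9, 7] (length 6). The slice xs[2:5] covers indices [2, 3, 4] with values [19, 16, 9]. Replacing that slice with [63, 67, 74] (same length) produces [20, 19, 63, 67, 74, 7].

[20, 19, 63, 67, 74, 7]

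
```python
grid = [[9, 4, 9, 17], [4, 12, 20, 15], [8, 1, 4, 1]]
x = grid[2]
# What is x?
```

grid has 3 rows. Row 2 is [8, 1, 4, 1].

[8, 1, 4, 1]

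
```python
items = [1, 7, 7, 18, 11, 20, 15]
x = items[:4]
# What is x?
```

items has length 7. The slice items[:4] selects indices [0, 1, 2, 3] (0->1, 1->7, 2->7, 3->18), giving [1, 7, 7, 18].

[1, 7, 7, 18]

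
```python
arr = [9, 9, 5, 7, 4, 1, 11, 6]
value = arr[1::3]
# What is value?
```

arr has length 8. The slice arr[1::3] selects indices [1, 4, 7] (1->9, 4->4, 7->6), giving [9, 4, 6].

[9, 4, 6]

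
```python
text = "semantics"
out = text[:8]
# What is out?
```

text has length 9. The slice text[:8] selects indices [0, 1, 2, 3, 4, 5, 6, 7] (0->'s', 1->'e', 2->'m', 3->'a', 4->'n', 5->'t', 6->'i', 7->'c'), giving 'semantic'.

'semantic'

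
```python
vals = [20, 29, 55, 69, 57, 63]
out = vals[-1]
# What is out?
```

vals has length 6. Negative index -1 maps to positive index 6 + (-1) = 5. vals[5] = 63.

63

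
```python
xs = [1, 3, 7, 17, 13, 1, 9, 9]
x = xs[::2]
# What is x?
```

xs has length 8. The slice xs[::2] selects indices [0, 2, 4, 6] (0->1, 2->7, 4->13, 6->9), giving [1, 7, 13, 9].

[1, 7, 13, 9]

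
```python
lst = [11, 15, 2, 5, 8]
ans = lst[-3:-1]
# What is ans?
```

lst has length 5. The slice lst[-3:-1] selects indices [2, 3] (2->2, 3->5), giving [2, 5].

[2, 5]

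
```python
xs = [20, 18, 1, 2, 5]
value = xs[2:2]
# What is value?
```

xs has length 5. The slice xs[2:2] resolves to an empty index range, so the result is [].

[]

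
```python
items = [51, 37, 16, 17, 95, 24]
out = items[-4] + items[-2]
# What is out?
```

items has length 6. Negative index -4 maps to positive index 6 + (-4) = 2. items[2] = 16.
items has length 6. Negative index -2 maps to positive index 6 + (-2) = 4. items[4] = 95.
Sum: 16 + 95 = 111.

111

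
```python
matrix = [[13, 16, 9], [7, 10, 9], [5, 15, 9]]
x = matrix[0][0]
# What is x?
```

matrix[0] = [13, 16, 9]. Taking column 0 of that row yields 13.

13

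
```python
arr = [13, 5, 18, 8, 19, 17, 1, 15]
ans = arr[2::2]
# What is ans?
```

arr has length 8. The slice arr[2::2] selects indices [2, 4, 6] (2->18, 4->19, 6->1), giving [18, 19, 1].

[18, 19, 1]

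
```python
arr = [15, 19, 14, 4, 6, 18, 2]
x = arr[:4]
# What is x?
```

arr has length 7. The slice arr[:4] selects indices [0, 1, 2, 3] (0->15, 1->19, 2->14, 3->4), giving [15, 19, 14, 4].

[15, 19, 14, 4]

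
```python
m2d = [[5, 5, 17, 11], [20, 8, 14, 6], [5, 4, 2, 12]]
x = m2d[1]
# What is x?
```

m2d has 3 rows. Row 1 is [20, 8, 14, 6].

[20, 8, 14, 6]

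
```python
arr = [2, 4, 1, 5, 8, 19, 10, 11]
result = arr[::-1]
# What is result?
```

arr has length 8. The slice arr[::-1] selects indices [7, 6, 5, 4, 3, 2, 1, 0] (7->11, 6->10, 5->19, 4->8, 3->5, 2->1, 1->4, 0->2), giving [11, 10, 19, 8, 5, 1, 4, 2].

[11, 10, 19, 8, 5, 1, 4, 2]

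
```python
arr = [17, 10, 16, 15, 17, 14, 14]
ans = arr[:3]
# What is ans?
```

arr has length 7. The slice arr[:3] selects indices [0, 1, 2] (0->17, 1->10, 2->16), giving [17, 10, 16].

[17, 10, 16]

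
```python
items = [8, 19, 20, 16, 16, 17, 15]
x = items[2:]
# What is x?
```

items has length 7. The slice items[2:] selects indices [2, 3, 4, 5, 6] (2->20, 3->16, 4->16, 5->17, 6->15), giving [20, 16, 16, 17, 15].

[20, 16, 16, 17, 15]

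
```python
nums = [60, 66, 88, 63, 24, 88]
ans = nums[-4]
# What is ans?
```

nums has length 6. Negative index -4 maps to positive index 6 + (-4) = 2. nums[2] = 88.

88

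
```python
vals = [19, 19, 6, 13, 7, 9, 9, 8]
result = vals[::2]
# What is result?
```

vals has length 8. The slice vals[::2] selects indices [0, 2, 4, 6] (0->19, 2->6, 4->7, 6->9), giving [19, 6, 7, 9].

[19, 6, 7, 9]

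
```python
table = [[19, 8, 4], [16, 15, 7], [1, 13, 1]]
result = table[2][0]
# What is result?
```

table[2] = [1, 13, 1]. Taking column 0 of that row yields 1.

1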